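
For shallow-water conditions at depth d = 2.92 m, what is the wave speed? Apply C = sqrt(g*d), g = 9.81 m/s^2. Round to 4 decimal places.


Using the shallow-water approximation:
C = sqrt(g * d) = sqrt(9.81 * 2.92)
C = sqrt(28.6452)
C = 5.3521 m/s

5.3521


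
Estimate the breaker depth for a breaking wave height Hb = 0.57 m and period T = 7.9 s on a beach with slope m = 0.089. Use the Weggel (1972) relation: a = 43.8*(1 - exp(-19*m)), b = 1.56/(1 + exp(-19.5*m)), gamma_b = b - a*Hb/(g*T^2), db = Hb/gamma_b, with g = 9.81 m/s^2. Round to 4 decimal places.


a = 43.8 * (1 - exp(-19 * m))
exp(-19 * 0.089) = exp(-1.6910) = 0.184335
a = 43.8 * (1 - 0.184335) = 35.726123
b = 1.56 / (1 + exp(-19.5 * m))
exp(-19.5 * 0.089) = exp(-1.7355) = 0.176312
b = 1.56 / (1 + 0.176312) = 1.326179
Hb / (g * T^2) = 0.57 / (9.81 * 7.9^2) = 0.57 / 612.2421 = 0.00093100
gamma_b = b - a * Hb/(g*T^2) = 1.326179 - 35.726123 * 0.00093100 = 1.292918
db = Hb / gamma_b = 0.57 / 1.292918
db = 0.4409 m

0.4409


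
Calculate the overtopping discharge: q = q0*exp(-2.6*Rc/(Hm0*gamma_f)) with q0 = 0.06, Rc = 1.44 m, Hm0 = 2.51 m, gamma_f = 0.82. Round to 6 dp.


q = q0 * exp(-2.6 * Rc / (Hm0 * gamma_f))
Exponent = -2.6 * 1.44 / (2.51 * 0.82)
= -2.6 * 1.44 / 2.0582
= -1.819065
exp(-1.819065) = 0.162177
q = 0.06 * 0.162177
q = 0.009731 m^3/s/m

0.009731


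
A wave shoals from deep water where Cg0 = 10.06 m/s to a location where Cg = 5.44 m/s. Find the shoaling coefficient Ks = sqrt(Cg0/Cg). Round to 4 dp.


Ks = sqrt(Cg0 / Cg)
Ks = sqrt(10.06 / 5.44)
Ks = sqrt(1.8493)
Ks = 1.3599

1.3599


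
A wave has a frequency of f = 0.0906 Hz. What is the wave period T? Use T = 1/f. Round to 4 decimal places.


T = 1 / f
T = 1 / 0.0906
T = 11.0375 s

11.0375


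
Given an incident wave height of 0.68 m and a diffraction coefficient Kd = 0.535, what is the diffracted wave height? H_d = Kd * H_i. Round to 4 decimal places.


H_d = Kd * H_i
H_d = 0.535 * 0.68
H_d = 0.3638 m

0.3638


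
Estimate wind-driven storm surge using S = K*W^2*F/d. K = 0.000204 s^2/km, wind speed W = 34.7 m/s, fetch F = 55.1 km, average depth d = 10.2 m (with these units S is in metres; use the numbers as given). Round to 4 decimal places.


S = K * W^2 * F / d
W^2 = 34.7^2 = 1204.09
S = 0.000204 * 1204.09 * 55.1 / 10.2
Numerator = 0.000204 * 1204.09 * 55.1 = 13.534453
S = 13.534453 / 10.2 = 1.3269 m

1.3269


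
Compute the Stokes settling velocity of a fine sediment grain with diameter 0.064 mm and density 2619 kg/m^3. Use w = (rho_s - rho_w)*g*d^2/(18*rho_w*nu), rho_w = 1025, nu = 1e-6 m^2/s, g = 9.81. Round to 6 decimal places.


w = (rho_s - rho_w) * g * d^2 / (18 * rho_w * nu)
d = 0.064 mm = 0.000064 m
rho_s - rho_w = 2619 - 1025 = 1594
Numerator = 1594 * 9.81 * (0.000064)^2 = 0.000064049725
Denominator = 18 * 1025 * 1e-6 = 0.018450
w = 0.003472 m/s

0.003472


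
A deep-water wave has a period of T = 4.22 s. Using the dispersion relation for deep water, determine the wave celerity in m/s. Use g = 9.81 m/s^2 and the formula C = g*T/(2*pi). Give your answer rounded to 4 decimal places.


We use the deep-water celerity formula:
C = g * T / (2 * pi)
C = 9.81 * 4.22 / (2 * 3.14159...)
C = 41.398200 / 6.283185
C = 6.5887 m/s

6.5887


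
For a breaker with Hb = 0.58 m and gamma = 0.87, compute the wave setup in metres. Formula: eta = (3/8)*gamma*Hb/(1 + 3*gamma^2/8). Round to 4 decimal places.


eta = (3/8) * gamma * Hb / (1 + 3*gamma^2/8)
Numerator = (3/8) * 0.87 * 0.58 = 0.189225
Denominator = 1 + 3*0.87^2/8 = 1 + 0.283838 = 1.283838
eta = 0.189225 / 1.283838
eta = 0.1474 m

0.1474


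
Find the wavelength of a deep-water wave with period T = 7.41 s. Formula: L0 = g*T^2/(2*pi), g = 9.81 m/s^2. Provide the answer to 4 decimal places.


L0 = g * T^2 / (2 * pi)
L0 = 9.81 * 7.41^2 / (2 * pi)
L0 = 9.81 * 54.9081 / 6.28319
L0 = 538.6485 / 6.28319
L0 = 85.7286 m

85.7286


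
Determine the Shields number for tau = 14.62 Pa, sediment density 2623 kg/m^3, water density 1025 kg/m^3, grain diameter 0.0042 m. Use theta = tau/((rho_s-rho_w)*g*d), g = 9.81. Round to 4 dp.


theta = tau / ((rho_s - rho_w) * g * d)
rho_s - rho_w = 2623 - 1025 = 1598
Denominator = 1598 * 9.81 * 0.0042 = 65.840796
theta = 14.62 / 65.840796
theta = 0.2221

0.2221


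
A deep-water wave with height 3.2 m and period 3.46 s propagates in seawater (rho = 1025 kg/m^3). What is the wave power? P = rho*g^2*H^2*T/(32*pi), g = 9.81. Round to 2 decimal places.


P = rho * g^2 * H^2 * T / (32 * pi)
P = 1025 * 9.81^2 * 3.2^2 * 3.46 / (32 * pi)
P = 1025 * 96.2361 * 10.2400 * 3.46 / 100.53096
P = 34764.67 W/m

34764.67


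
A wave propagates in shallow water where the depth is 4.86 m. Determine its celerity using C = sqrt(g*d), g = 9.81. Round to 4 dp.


Using the shallow-water approximation:
C = sqrt(g * d) = sqrt(9.81 * 4.86)
C = sqrt(47.6766)
C = 6.9048 m/s

6.9048


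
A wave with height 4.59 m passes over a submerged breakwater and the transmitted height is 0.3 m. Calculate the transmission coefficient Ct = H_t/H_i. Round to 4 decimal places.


Ct = H_t / H_i
Ct = 0.3 / 4.59
Ct = 0.0654

0.0654


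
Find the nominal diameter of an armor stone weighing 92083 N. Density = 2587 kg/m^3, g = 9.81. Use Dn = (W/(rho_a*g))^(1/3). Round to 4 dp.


V = W / (rho_a * g)
V = 92083 / (2587 * 9.81)
V = 92083 / 25378.47
V = 3.628391 m^3
Dn = V^(1/3) = 3.628391^(1/3)
Dn = 1.5366 m

1.5366


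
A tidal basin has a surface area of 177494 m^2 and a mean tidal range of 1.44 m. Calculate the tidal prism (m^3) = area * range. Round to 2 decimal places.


Tidal prism = Area * Tidal range
P = 177494 * 1.44
P = 255591.36 m^3

255591.36


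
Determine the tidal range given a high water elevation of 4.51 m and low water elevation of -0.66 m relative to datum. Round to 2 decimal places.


Tidal range = High water - Low water
Tidal range = 4.51 - (-0.66)
Tidal range = 5.17 m

5.17


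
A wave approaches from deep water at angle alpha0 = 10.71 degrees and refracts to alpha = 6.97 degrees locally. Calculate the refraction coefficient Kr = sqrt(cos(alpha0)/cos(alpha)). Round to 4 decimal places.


Kr = sqrt(cos(alpha0) / cos(alpha))
cos(10.71) = 0.982580
cos(6.97) = 0.992610
Kr = sqrt(0.982580 / 0.992610)
Kr = sqrt(0.989896)
Kr = 0.9949

0.9949


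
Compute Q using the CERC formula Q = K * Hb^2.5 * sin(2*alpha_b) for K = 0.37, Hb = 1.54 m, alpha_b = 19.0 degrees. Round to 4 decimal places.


Q = K * Hb^2.5 * sin(2 * alpha_b)
Hb^2.5 = 1.54^2.5 = 2.943078
sin(2 * 19.0) = sin(38.0) = 0.615661
Q = 0.37 * 2.943078 * 0.615661
Q = 0.6704 m^3/s

0.6704


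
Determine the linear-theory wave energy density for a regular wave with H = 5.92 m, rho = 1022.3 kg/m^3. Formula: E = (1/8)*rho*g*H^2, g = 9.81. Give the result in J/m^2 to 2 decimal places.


E = (1/8) * rho * g * H^2
E = (1/8) * 1022.3 * 9.81 * 5.92^2
E = 0.125 * 1022.3 * 9.81 * 35.0464
E = 43934.00 J/m^2

43934.00


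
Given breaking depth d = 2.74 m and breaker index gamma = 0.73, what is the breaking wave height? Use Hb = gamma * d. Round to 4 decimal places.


Hb = gamma * d
Hb = 0.73 * 2.74
Hb = 2.0002 m

2.0002


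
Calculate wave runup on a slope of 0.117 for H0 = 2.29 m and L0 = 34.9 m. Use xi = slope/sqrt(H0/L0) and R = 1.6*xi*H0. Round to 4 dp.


xi = slope / sqrt(H0/L0)
H0/L0 = 2.29/34.9 = 0.065616
sqrt(0.065616) = 0.256156
xi = 0.117 / 0.256156 = 0.456752
R = 1.6 * xi * H0 = 1.6 * 0.456752 * 2.29
R = 1.6735 m

1.6735


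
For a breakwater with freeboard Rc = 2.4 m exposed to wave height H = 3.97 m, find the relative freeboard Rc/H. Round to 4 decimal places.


Relative freeboard = Rc / H
= 2.4 / 3.97
= 0.6045

0.6045


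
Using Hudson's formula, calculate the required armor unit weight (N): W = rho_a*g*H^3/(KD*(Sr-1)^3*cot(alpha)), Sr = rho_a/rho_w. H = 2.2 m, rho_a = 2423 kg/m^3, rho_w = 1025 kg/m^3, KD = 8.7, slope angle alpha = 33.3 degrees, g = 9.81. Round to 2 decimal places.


Sr = rho_a / rho_w = 2423 / 1025 = 2.363902
(Sr - 1) = 1.363902
(Sr - 1)^3 = 2.537172
cot(33.3) = 1 / tan(33.3) = 1 / 0.656877 = 1.522355
Numerator = 2423 * 9.81 * 2.2^3 = 253099.0202
Denominator = 8.7 * 2.537172 * 1.522355 = 33.603535
W = 253099.0202 / 33.603535
W = 7531.92 N

7531.92


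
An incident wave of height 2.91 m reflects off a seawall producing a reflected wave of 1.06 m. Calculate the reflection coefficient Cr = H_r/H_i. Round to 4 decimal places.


Cr = H_r / H_i
Cr = 1.06 / 2.91
Cr = 0.3643

0.3643


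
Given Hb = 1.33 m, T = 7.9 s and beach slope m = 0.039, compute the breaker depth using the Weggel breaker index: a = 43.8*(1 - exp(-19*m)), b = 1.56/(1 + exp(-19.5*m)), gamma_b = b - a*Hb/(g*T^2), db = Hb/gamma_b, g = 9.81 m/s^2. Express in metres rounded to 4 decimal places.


a = 43.8 * (1 - exp(-19 * m))
exp(-19 * 0.039) = exp(-0.7410) = 0.476637
a = 43.8 * (1 - 0.476637) = 22.923298
b = 1.56 / (1 + exp(-19.5 * m))
exp(-19.5 * 0.039) = exp(-0.7605) = 0.467433
b = 1.56 / (1 + 0.467433) = 1.063081
Hb / (g * T^2) = 1.33 / (9.81 * 7.9^2) = 1.33 / 612.2421 = 0.00217234
gamma_b = b - a * Hb/(g*T^2) = 1.063081 - 22.923298 * 0.00217234 = 1.013284
db = Hb / gamma_b = 1.33 / 1.013284
db = 1.3126 m

1.3126


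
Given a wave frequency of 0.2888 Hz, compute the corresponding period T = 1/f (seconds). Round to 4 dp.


T = 1 / f
T = 1 / 0.2888
T = 3.4626 s

3.4626


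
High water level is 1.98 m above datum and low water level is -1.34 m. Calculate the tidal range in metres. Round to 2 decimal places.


Tidal range = High water - Low water
Tidal range = 1.98 - (-1.34)
Tidal range = 3.32 m

3.32


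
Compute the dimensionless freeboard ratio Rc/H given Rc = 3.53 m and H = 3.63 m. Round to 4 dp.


Relative freeboard = Rc / H
= 3.53 / 3.63
= 0.9725

0.9725


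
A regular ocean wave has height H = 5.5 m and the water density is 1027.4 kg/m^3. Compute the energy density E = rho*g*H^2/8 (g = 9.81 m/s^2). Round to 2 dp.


E = (1/8) * rho * g * H^2
E = (1/8) * 1027.4 * 9.81 * 5.5^2
E = 0.125 * 1027.4 * 9.81 * 30.2500
E = 38110.44 J/m^2

38110.44


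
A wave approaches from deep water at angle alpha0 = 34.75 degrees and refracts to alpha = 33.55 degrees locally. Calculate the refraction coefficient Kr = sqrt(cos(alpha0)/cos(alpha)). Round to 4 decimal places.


Kr = sqrt(cos(alpha0) / cos(alpha))
cos(34.75) = 0.821647
cos(33.55) = 0.833404
Kr = sqrt(0.821647 / 0.833404)
Kr = sqrt(0.985893)
Kr = 0.9929

0.9929


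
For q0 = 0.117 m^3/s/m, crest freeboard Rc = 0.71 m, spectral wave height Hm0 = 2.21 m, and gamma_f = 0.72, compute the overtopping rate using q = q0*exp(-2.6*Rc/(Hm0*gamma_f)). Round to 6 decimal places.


q = q0 * exp(-2.6 * Rc / (Hm0 * gamma_f))
Exponent = -2.6 * 0.71 / (2.21 * 0.72)
= -2.6 * 0.71 / 1.5912
= -1.160131
exp(-1.160131) = 0.313445
q = 0.117 * 0.313445
q = 0.036673 m^3/s/m

0.036673


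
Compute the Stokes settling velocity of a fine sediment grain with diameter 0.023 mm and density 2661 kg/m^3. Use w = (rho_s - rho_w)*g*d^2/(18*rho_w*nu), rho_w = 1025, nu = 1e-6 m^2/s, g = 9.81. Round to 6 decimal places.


w = (rho_s - rho_w) * g * d^2 / (18 * rho_w * nu)
d = 0.023 mm = 0.000023 m
rho_s - rho_w = 2661 - 1025 = 1636
Numerator = 1636 * 9.81 * (0.000023)^2 = 0.000008490006
Denominator = 18 * 1025 * 1e-6 = 0.018450
w = 0.000460 m/s

0.000460


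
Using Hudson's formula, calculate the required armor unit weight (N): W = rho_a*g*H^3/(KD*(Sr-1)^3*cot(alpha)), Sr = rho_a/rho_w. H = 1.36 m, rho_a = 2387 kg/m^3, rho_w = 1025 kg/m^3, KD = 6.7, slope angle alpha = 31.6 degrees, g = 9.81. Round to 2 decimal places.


Sr = rho_a / rho_w = 2387 / 1025 = 2.328780
(Sr - 1) = 1.328780
(Sr - 1)^3 = 2.346171
cot(31.6) = 1 / tan(31.6) = 1 / 0.615204 = 1.625477
Numerator = 2387 * 9.81 * 1.36^3 = 58903.1000
Denominator = 6.7 * 2.346171 * 1.625477 = 25.551436
W = 58903.1000 / 25.551436
W = 2305.28 N

2305.28


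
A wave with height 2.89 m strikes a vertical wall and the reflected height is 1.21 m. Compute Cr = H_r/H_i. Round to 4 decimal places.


Cr = H_r / H_i
Cr = 1.21 / 2.89
Cr = 0.4187

0.4187


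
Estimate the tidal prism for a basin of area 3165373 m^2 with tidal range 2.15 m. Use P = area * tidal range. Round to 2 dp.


Tidal prism = Area * Tidal range
P = 3165373 * 2.15
P = 6805551.95 m^3

6805551.95


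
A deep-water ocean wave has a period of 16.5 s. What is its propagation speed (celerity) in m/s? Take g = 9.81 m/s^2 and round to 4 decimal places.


We use the deep-water celerity formula:
C = g * T / (2 * pi)
C = 9.81 * 16.5 / (2 * 3.14159...)
C = 161.865000 / 6.283185
C = 25.7616 m/s

25.7616


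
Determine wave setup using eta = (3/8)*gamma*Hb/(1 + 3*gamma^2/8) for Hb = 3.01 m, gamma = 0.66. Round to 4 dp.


eta = (3/8) * gamma * Hb / (1 + 3*gamma^2/8)
Numerator = (3/8) * 0.66 * 3.01 = 0.744975
Denominator = 1 + 3*0.66^2/8 = 1 + 0.163350 = 1.163350
eta = 0.744975 / 1.163350
eta = 0.6404 m

0.6404


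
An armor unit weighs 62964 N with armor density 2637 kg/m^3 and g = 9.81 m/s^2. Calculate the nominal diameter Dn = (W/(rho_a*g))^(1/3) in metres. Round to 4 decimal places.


V = W / (rho_a * g)
V = 62964 / (2637 * 9.81)
V = 62964 / 25868.97
V = 2.433959 m^3
Dn = V^(1/3) = 2.433959^(1/3)
Dn = 1.3452 m

1.3452


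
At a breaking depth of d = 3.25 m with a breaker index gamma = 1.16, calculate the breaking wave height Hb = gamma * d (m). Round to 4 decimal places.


Hb = gamma * d
Hb = 1.16 * 3.25
Hb = 3.7700 m

3.7700


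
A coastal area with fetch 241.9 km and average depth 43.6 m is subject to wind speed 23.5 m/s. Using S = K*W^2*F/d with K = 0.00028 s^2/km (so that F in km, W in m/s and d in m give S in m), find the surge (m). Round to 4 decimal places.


S = K * W^2 * F / d
W^2 = 23.5^2 = 552.25
S = 0.00028 * 552.25 * 241.9 / 43.6
Numerator = 0.00028 * 552.25 * 241.9 = 37.404997
S = 37.404997 / 43.6 = 0.8579 m

0.8579


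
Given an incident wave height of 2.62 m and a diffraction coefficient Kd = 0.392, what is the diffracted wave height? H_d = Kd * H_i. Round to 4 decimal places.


H_d = Kd * H_i
H_d = 0.392 * 2.62
H_d = 1.0270 m

1.0270


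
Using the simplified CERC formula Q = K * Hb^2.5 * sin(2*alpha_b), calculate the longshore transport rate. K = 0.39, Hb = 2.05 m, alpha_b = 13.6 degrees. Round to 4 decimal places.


Q = K * Hb^2.5 * sin(2 * alpha_b)
Hb^2.5 = 2.05^2.5 = 6.017064
sin(2 * 13.6) = sin(27.2) = 0.457098
Q = 0.39 * 6.017064 * 0.457098
Q = 1.0727 m^3/s

1.0727


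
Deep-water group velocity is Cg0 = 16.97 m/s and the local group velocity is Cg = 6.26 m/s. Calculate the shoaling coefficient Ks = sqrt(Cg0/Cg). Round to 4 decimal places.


Ks = sqrt(Cg0 / Cg)
Ks = sqrt(16.97 / 6.26)
Ks = sqrt(2.7109)
Ks = 1.6465

1.6465


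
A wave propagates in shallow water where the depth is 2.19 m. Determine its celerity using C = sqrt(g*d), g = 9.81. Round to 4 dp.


Using the shallow-water approximation:
C = sqrt(g * d) = sqrt(9.81 * 2.19)
C = sqrt(21.4839)
C = 4.6351 m/s

4.6351


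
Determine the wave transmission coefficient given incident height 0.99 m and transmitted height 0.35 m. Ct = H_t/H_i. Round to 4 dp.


Ct = H_t / H_i
Ct = 0.35 / 0.99
Ct = 0.3535

0.3535


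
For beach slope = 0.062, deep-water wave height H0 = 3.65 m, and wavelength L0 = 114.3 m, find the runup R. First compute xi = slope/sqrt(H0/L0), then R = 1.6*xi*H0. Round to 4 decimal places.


xi = slope / sqrt(H0/L0)
H0/L0 = 3.65/114.3 = 0.031934
sqrt(0.031934) = 0.178699
xi = 0.062 / 0.178699 = 0.346951
R = 1.6 * xi * H0 = 1.6 * 0.346951 * 3.65
R = 2.0262 m

2.0262


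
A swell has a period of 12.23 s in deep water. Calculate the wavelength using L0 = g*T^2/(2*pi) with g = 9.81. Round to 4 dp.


L0 = g * T^2 / (2 * pi)
L0 = 9.81 * 12.23^2 / (2 * pi)
L0 = 9.81 * 149.5729 / 6.28319
L0 = 1467.3101 / 6.28319
L0 = 233.5297 m

233.5297


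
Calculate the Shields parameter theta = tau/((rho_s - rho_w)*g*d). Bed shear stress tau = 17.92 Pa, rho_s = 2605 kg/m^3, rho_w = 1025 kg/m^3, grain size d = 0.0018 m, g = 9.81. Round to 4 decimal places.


theta = tau / ((rho_s - rho_w) * g * d)
rho_s - rho_w = 2605 - 1025 = 1580
Denominator = 1580 * 9.81 * 0.0018 = 27.899640
theta = 17.92 / 27.899640
theta = 0.6423

0.6423


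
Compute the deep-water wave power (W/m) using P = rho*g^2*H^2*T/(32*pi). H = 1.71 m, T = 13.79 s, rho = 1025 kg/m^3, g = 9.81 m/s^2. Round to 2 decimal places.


P = rho * g^2 * H^2 * T / (32 * pi)
P = 1025 * 9.81^2 * 1.71^2 * 13.79 / (32 * pi)
P = 1025 * 96.2361 * 2.9241 * 13.79 / 100.53096
P = 39565.67 W/m

39565.67


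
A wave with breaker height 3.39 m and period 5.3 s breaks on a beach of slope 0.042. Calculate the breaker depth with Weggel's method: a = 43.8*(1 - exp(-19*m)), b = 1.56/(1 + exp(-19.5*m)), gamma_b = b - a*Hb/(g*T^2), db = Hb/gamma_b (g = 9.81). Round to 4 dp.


a = 43.8 * (1 - exp(-19 * m))
exp(-19 * 0.042) = exp(-0.7980) = 0.450229
a = 43.8 * (1 - 0.450229) = 24.079991
b = 1.56 / (1 + exp(-19.5 * m))
exp(-19.5 * 0.042) = exp(-0.8190) = 0.440872
b = 1.56 / (1 + 0.440872) = 1.082677
Hb / (g * T^2) = 3.39 / (9.81 * 5.3^2) = 3.39 / 275.5629 = 0.01230209
gamma_b = b - a * Hb/(g*T^2) = 1.082677 - 24.079991 * 0.01230209 = 0.786443
db = Hb / gamma_b = 3.39 / 0.786443
db = 4.3105 m

4.3105


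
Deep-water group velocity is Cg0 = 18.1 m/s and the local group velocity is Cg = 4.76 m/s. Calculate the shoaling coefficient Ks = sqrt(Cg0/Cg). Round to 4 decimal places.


Ks = sqrt(Cg0 / Cg)
Ks = sqrt(18.1 / 4.76)
Ks = sqrt(3.8025)
Ks = 1.9500

1.9500


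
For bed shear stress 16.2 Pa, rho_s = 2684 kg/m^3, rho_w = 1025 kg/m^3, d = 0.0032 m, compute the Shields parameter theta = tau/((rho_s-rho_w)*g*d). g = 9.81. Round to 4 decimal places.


theta = tau / ((rho_s - rho_w) * g * d)
rho_s - rho_w = 2684 - 1025 = 1659
Denominator = 1659 * 9.81 * 0.0032 = 52.079328
theta = 16.2 / 52.079328
theta = 0.3111

0.3111


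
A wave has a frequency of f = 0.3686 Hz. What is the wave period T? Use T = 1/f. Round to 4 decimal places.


T = 1 / f
T = 1 / 0.3686
T = 2.7130 s

2.7130


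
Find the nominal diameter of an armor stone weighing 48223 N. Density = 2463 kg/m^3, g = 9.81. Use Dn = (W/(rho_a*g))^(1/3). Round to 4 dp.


V = W / (rho_a * g)
V = 48223 / (2463 * 9.81)
V = 48223 / 24162.03
V = 1.995817 m^3
Dn = V^(1/3) = 1.995817^(1/3)
Dn = 1.2590 m

1.2590


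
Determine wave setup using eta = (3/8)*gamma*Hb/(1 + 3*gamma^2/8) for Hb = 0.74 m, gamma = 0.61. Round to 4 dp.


eta = (3/8) * gamma * Hb / (1 + 3*gamma^2/8)
Numerator = (3/8) * 0.61 * 0.74 = 0.169275
Denominator = 1 + 3*0.61^2/8 = 1 + 0.139538 = 1.139538
eta = 0.169275 / 1.139538
eta = 0.1485 m

0.1485


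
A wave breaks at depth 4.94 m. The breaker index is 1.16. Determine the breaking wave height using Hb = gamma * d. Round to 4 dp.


Hb = gamma * d
Hb = 1.16 * 4.94
Hb = 5.7304 m

5.7304


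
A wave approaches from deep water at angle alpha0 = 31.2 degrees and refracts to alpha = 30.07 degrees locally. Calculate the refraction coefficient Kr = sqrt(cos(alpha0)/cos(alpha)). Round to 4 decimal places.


Kr = sqrt(cos(alpha0) / cos(alpha))
cos(31.2) = 0.855364
cos(30.07) = 0.865414
Kr = sqrt(0.855364 / 0.865414)
Kr = sqrt(0.988387)
Kr = 0.9942

0.9942


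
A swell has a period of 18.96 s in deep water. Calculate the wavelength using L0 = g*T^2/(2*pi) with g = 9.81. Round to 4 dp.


L0 = g * T^2 / (2 * pi)
L0 = 9.81 * 18.96^2 / (2 * pi)
L0 = 9.81 * 359.4816 / 6.28319
L0 = 3526.5145 / 6.28319
L0 = 561.2622 m

561.2622


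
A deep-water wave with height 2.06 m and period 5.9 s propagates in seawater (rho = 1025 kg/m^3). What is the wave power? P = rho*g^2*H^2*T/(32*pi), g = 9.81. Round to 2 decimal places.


P = rho * g^2 * H^2 * T / (32 * pi)
P = 1025 * 9.81^2 * 2.06^2 * 5.9 / (32 * pi)
P = 1025 * 96.2361 * 4.2436 * 5.9 / 100.53096
P = 24566.79 W/m

24566.79


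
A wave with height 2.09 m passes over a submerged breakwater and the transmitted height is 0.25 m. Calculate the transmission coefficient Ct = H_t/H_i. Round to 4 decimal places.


Ct = H_t / H_i
Ct = 0.25 / 2.09
Ct = 0.1196

0.1196


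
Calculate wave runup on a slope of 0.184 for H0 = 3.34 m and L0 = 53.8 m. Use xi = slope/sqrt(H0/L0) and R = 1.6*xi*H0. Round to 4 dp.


xi = slope / sqrt(H0/L0)
H0/L0 = 3.34/53.8 = 0.062082
sqrt(0.062082) = 0.249162
xi = 0.184 / 0.249162 = 0.738475
R = 1.6 * xi * H0 = 1.6 * 0.738475 * 3.34
R = 3.9464 m

3.9464


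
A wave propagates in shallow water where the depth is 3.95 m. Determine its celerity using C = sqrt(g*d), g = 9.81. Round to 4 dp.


Using the shallow-water approximation:
C = sqrt(g * d) = sqrt(9.81 * 3.95)
C = sqrt(38.7495)
C = 6.2249 m/s

6.2249


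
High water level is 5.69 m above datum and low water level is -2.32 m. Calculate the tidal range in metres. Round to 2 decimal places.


Tidal range = High water - Low water
Tidal range = 5.69 - (-2.32)
Tidal range = 8.01 m

8.01


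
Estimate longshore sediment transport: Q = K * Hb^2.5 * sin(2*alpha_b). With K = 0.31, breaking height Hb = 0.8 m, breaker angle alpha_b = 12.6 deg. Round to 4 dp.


Q = K * Hb^2.5 * sin(2 * alpha_b)
Hb^2.5 = 0.8^2.5 = 0.572433
sin(2 * 12.6) = sin(25.2) = 0.425779
Q = 0.31 * 0.572433 * 0.425779
Q = 0.0756 m^3/s

0.0756


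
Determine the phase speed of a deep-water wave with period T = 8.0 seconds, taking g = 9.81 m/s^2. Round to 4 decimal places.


We use the deep-water celerity formula:
C = g * T / (2 * pi)
C = 9.81 * 8.0 / (2 * 3.14159...)
C = 78.480000 / 6.283185
C = 12.4905 m/s

12.4905


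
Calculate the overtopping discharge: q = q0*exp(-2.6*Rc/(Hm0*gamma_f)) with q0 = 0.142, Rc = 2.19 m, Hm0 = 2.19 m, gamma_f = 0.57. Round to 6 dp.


q = q0 * exp(-2.6 * Rc / (Hm0 * gamma_f))
Exponent = -2.6 * 2.19 / (2.19 * 0.57)
= -2.6 * 2.19 / 1.2483
= -4.561404
exp(-4.561404) = 0.010447
q = 0.142 * 0.010447
q = 0.001484 m^3/s/m

0.001484


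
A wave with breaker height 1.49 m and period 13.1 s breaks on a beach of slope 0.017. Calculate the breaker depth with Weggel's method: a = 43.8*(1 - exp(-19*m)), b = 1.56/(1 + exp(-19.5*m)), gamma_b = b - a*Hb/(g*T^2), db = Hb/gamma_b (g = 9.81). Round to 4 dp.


a = 43.8 * (1 - exp(-19 * m))
exp(-19 * 0.017) = exp(-0.3230) = 0.723974
a = 43.8 * (1 - 0.723974) = 12.089945
b = 1.56 / (1 + exp(-19.5 * m))
exp(-19.5 * 0.017) = exp(-0.3315) = 0.717846
b = 1.56 / (1 + 0.717846) = 0.908114
Hb / (g * T^2) = 1.49 / (9.81 * 13.1^2) = 1.49 / 1683.4941 = 0.00088506
gamma_b = b - a * Hb/(g*T^2) = 0.908114 - 12.089945 * 0.00088506 = 0.897414
db = Hb / gamma_b = 1.49 / 0.897414
db = 1.6603 m

1.6603


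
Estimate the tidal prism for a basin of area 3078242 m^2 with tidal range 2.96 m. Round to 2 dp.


Tidal prism = Area * Tidal range
P = 3078242 * 2.96
P = 9111596.32 m^3

9111596.32


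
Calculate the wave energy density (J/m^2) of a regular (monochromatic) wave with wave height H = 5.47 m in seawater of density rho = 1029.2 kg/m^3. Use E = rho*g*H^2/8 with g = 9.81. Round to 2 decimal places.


E = (1/8) * rho * g * H^2
E = (1/8) * 1029.2 * 9.81 * 5.47^2
E = 0.125 * 1029.2 * 9.81 * 29.9209
E = 37761.87 J/m^2

37761.87


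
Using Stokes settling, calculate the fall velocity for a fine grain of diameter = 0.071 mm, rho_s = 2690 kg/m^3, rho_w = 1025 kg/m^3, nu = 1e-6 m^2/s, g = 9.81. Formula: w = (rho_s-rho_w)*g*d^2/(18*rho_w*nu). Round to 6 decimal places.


w = (rho_s - rho_w) * g * d^2 / (18 * rho_w * nu)
d = 0.071 mm = 0.000071 m
rho_s - rho_w = 2690 - 1025 = 1665
Numerator = 1665 * 9.81 * (0.000071)^2 = 0.000082337930
Denominator = 18 * 1025 * 1e-6 = 0.018450
w = 0.004463 m/s

0.004463


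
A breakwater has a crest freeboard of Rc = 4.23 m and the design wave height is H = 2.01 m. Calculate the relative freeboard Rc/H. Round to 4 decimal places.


Relative freeboard = Rc / H
= 4.23 / 2.01
= 2.1045

2.1045


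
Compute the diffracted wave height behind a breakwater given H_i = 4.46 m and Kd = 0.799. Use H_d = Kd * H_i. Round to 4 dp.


H_d = Kd * H_i
H_d = 0.799 * 4.46
H_d = 3.5635 m

3.5635


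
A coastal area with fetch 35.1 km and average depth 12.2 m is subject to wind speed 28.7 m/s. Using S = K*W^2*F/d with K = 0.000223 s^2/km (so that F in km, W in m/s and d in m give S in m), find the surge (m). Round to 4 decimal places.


S = K * W^2 * F / d
W^2 = 28.7^2 = 823.69
S = 0.000223 * 823.69 * 35.1 / 12.2
Numerator = 0.000223 * 823.69 * 35.1 = 6.447269
S = 6.447269 / 12.2 = 0.5285 m

0.5285


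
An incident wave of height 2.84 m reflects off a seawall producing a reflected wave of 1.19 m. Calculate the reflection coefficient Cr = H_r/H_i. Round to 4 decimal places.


Cr = H_r / H_i
Cr = 1.19 / 2.84
Cr = 0.4190

0.4190


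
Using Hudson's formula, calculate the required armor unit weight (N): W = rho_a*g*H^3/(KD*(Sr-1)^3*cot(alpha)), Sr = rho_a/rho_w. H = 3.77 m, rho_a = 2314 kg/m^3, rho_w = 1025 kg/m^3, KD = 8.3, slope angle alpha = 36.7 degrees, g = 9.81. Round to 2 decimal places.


Sr = rho_a / rho_w = 2314 / 1025 = 2.257561
(Sr - 1) = 1.257561
(Sr - 1)^3 = 1.988782
cot(36.7) = 1 / tan(36.7) = 1 / 0.745377 = 1.341603
Numerator = 2314 * 9.81 * 3.77^3 = 1216343.9872
Denominator = 8.3 * 1.988782 * 1.341603 = 22.145691
W = 1216343.9872 / 22.145691
W = 54924.63 N

54924.63


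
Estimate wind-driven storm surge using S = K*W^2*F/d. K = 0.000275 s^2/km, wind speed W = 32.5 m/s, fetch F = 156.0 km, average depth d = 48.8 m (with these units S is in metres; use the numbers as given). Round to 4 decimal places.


S = K * W^2 * F / d
W^2 = 32.5^2 = 1056.25
S = 0.000275 * 1056.25 * 156.0 / 48.8
Numerator = 0.000275 * 1056.25 * 156.0 = 45.313125
S = 45.313125 / 48.8 = 0.9285 m

0.9285


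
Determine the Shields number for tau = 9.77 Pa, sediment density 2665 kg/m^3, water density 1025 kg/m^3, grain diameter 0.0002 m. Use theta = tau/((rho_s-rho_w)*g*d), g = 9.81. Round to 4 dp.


theta = tau / ((rho_s - rho_w) * g * d)
rho_s - rho_w = 2665 - 1025 = 1640
Denominator = 1640 * 9.81 * 0.0002 = 3.217680
theta = 9.77 / 3.217680
theta = 3.0363

3.0363


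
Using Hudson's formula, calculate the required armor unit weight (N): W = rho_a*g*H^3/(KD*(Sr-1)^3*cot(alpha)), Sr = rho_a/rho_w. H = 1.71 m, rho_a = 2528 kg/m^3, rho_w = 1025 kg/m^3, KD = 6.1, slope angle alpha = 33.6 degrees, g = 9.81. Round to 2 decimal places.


Sr = rho_a / rho_w = 2528 / 1025 = 2.466341
(Sr - 1) = 1.466341
(Sr - 1)^3 = 3.152865
cot(33.6) = 1 / tan(33.6) = 1 / 0.664398 = 1.505121
Numerator = 2528 * 9.81 * 1.71^3 = 124003.6327
Denominator = 6.1 * 3.152865 * 1.505121 = 28.947202
W = 124003.6327 / 28.947202
W = 4283.79 N

4283.79


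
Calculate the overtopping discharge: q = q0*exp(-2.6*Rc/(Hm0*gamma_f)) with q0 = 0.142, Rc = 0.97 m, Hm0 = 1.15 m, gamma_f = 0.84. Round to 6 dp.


q = q0 * exp(-2.6 * Rc / (Hm0 * gamma_f))
Exponent = -2.6 * 0.97 / (1.15 * 0.84)
= -2.6 * 0.97 / 0.9660
= -2.610766
exp(-2.610766) = 0.073478
q = 0.142 * 0.073478
q = 0.010434 m^3/s/m

0.010434


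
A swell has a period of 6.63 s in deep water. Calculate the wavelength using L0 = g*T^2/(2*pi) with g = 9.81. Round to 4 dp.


L0 = g * T^2 / (2 * pi)
L0 = 9.81 * 6.63^2 / (2 * pi)
L0 = 9.81 * 43.9569 / 6.28319
L0 = 431.2172 / 6.28319
L0 = 68.6303 m

68.6303


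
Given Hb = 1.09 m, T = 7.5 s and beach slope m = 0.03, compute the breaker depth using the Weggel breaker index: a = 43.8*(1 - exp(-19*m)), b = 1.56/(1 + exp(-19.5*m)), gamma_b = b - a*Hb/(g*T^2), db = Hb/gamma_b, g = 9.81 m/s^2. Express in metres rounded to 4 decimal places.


a = 43.8 * (1 - exp(-19 * m))
exp(-19 * 0.03) = exp(-0.5700) = 0.565525
a = 43.8 * (1 - 0.565525) = 19.029986
b = 1.56 / (1 + exp(-19.5 * m))
exp(-19.5 * 0.03) = exp(-0.5850) = 0.557106
b = 1.56 / (1 + 0.557106) = 1.001859
Hb / (g * T^2) = 1.09 / (9.81 * 7.5^2) = 1.09 / 551.8125 = 0.00197531
gamma_b = b - a * Hb/(g*T^2) = 1.001859 - 19.029986 * 0.00197531 = 0.964269
db = Hb / gamma_b = 1.09 / 0.964269
db = 1.1304 m

1.1304


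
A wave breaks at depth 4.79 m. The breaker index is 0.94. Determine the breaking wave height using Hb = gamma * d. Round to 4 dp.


Hb = gamma * d
Hb = 0.94 * 4.79
Hb = 4.5026 m

4.5026


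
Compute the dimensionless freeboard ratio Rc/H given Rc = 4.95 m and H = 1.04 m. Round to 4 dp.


Relative freeboard = Rc / H
= 4.95 / 1.04
= 4.7596

4.7596


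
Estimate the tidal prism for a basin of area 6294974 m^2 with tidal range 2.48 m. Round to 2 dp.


Tidal prism = Area * Tidal range
P = 6294974 * 2.48
P = 15611535.52 m^3

15611535.52


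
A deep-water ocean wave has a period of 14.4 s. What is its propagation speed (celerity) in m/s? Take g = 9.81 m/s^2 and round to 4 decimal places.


We use the deep-water celerity formula:
C = g * T / (2 * pi)
C = 9.81 * 14.4 / (2 * 3.14159...)
C = 141.264000 / 6.283185
C = 22.4829 m/s

22.4829


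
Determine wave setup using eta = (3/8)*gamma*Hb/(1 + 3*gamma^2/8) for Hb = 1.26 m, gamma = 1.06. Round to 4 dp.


eta = (3/8) * gamma * Hb / (1 + 3*gamma^2/8)
Numerator = (3/8) * 1.06 * 1.26 = 0.500850
Denominator = 1 + 3*1.06^2/8 = 1 + 0.421350 = 1.421350
eta = 0.500850 / 1.421350
eta = 0.3524 m

0.3524


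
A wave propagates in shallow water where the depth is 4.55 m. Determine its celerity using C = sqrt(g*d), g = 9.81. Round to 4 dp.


Using the shallow-water approximation:
C = sqrt(g * d) = sqrt(9.81 * 4.55)
C = sqrt(44.6355)
C = 6.6810 m/s

6.6810


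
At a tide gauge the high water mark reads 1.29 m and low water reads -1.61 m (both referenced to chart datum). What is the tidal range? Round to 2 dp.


Tidal range = High water - Low water
Tidal range = 1.29 - (-1.61)
Tidal range = 2.90 m

2.90


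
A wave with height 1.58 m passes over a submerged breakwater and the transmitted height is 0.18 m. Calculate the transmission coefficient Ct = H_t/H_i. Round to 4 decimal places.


Ct = H_t / H_i
Ct = 0.18 / 1.58
Ct = 0.1139

0.1139


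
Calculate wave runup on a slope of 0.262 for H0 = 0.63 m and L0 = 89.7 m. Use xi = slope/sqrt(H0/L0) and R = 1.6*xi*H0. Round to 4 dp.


xi = slope / sqrt(H0/L0)
H0/L0 = 0.63/89.7 = 0.007023
sqrt(0.007023) = 0.083806
xi = 0.262 / 0.083806 = 3.126275
R = 1.6 * xi * H0 = 1.6 * 3.126275 * 0.63
R = 3.1513 m

3.1513


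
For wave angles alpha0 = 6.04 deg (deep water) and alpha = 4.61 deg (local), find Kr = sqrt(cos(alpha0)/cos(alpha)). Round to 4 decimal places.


Kr = sqrt(cos(alpha0) / cos(alpha))
cos(6.04) = 0.994449
cos(4.61) = 0.996765
Kr = sqrt(0.994449 / 0.996765)
Kr = sqrt(0.997676)
Kr = 0.9988

0.9988


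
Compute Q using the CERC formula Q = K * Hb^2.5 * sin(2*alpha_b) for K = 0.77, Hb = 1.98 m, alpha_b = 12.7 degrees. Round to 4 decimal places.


Q = K * Hb^2.5 * sin(2 * alpha_b)
Hb^2.5 = 1.98^2.5 = 5.516492
sin(2 * 12.7) = sin(25.4) = 0.428935
Q = 0.77 * 5.516492 * 0.428935
Q = 1.8220 m^3/s

1.8220


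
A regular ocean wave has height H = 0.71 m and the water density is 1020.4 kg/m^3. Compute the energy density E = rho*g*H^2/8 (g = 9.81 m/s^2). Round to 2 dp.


E = (1/8) * rho * g * H^2
E = (1/8) * 1020.4 * 9.81 * 0.71^2
E = 0.125 * 1020.4 * 9.81 * 0.5041
E = 630.76 J/m^2

630.76


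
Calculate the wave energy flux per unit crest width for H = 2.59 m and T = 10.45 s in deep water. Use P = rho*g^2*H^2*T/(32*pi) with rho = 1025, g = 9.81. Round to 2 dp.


P = rho * g^2 * H^2 * T / (32 * pi)
P = 1025 * 9.81^2 * 2.59^2 * 10.45 / (32 * pi)
P = 1025 * 96.2361 * 6.7081 * 10.45 / 100.53096
P = 68782.48 W/m

68782.48


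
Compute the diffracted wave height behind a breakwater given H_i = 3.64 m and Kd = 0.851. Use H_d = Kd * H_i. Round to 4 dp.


H_d = Kd * H_i
H_d = 0.851 * 3.64
H_d = 3.0976 m

3.0976


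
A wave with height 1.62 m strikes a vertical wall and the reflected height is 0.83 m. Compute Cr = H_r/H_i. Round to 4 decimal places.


Cr = H_r / H_i
Cr = 0.83 / 1.62
Cr = 0.5123

0.5123


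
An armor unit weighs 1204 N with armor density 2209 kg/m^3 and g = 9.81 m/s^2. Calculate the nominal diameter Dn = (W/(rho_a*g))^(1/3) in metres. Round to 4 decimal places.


V = W / (rho_a * g)
V = 1204 / (2209 * 9.81)
V = 1204 / 21670.29
V = 0.055560 m^3
Dn = V^(1/3) = 0.055560^(1/3)
Dn = 0.3816 m

0.3816


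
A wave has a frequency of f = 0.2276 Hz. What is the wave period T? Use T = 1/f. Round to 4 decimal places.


T = 1 / f
T = 1 / 0.2276
T = 4.3937 s

4.3937


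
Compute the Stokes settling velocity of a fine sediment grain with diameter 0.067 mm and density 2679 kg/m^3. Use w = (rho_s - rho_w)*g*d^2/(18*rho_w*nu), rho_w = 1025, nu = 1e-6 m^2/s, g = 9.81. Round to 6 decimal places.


w = (rho_s - rho_w) * g * d^2 / (18 * rho_w * nu)
d = 0.067 mm = 0.000067 m
rho_s - rho_w = 2679 - 1025 = 1654
Numerator = 1654 * 9.81 * (0.000067)^2 = 0.000072837347
Denominator = 18 * 1025 * 1e-6 = 0.018450
w = 0.003948 m/s

0.003948


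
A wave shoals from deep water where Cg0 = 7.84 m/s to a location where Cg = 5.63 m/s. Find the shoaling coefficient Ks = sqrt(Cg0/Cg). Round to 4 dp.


Ks = sqrt(Cg0 / Cg)
Ks = sqrt(7.84 / 5.63)
Ks = sqrt(1.3925)
Ks = 1.1801

1.1801


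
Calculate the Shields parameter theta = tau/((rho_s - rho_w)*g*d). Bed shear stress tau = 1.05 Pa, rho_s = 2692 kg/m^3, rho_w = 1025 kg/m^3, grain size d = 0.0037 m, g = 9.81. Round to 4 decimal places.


theta = tau / ((rho_s - rho_w) * g * d)
rho_s - rho_w = 2692 - 1025 = 1667
Denominator = 1667 * 9.81 * 0.0037 = 60.507099
theta = 1.05 / 60.507099
theta = 0.0174

0.0174


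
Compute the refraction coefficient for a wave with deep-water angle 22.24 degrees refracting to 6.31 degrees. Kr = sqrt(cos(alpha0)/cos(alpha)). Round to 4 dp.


Kr = sqrt(cos(alpha0) / cos(alpha))
cos(22.24) = 0.925607
cos(6.31) = 0.993942
Kr = sqrt(0.925607 / 0.993942)
Kr = sqrt(0.931248)
Kr = 0.9650

0.9650


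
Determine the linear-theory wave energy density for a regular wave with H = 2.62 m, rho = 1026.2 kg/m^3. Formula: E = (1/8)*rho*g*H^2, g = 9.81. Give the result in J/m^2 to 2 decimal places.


E = (1/8) * rho * g * H^2
E = (1/8) * 1026.2 * 9.81 * 2.62^2
E = 0.125 * 1026.2 * 9.81 * 6.8644
E = 8638.01 J/m^2

8638.01


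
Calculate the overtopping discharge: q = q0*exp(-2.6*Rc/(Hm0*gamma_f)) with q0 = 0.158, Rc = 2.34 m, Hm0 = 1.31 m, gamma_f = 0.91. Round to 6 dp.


q = q0 * exp(-2.6 * Rc / (Hm0 * gamma_f))
Exponent = -2.6 * 2.34 / (1.31 * 0.91)
= -2.6 * 2.34 / 1.1921
= -5.103599
exp(-5.103599) = 0.006075
q = 0.158 * 0.006075
q = 0.000960 m^3/s/m

0.000960


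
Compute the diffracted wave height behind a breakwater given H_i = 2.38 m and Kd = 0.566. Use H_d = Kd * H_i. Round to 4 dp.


H_d = Kd * H_i
H_d = 0.566 * 2.38
H_d = 1.3471 m

1.3471


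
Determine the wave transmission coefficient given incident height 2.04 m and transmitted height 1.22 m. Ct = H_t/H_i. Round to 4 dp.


Ct = H_t / H_i
Ct = 1.22 / 2.04
Ct = 0.5980

0.5980


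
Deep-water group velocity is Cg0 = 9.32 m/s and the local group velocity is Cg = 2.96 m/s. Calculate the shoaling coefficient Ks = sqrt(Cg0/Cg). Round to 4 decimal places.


Ks = sqrt(Cg0 / Cg)
Ks = sqrt(9.32 / 2.96)
Ks = sqrt(3.1486)
Ks = 1.7744

1.7744


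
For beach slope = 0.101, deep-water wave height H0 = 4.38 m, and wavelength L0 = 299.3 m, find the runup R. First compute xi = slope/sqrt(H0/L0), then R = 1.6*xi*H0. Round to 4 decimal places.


xi = slope / sqrt(H0/L0)
H0/L0 = 4.38/299.3 = 0.014634
sqrt(0.014634) = 0.120972
xi = 0.101 / 0.120972 = 0.834906
R = 1.6 * xi * H0 = 1.6 * 0.834906 * 4.38
R = 5.8510 m

5.8510


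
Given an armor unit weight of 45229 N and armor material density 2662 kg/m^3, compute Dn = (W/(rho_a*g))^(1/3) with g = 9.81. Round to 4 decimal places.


V = W / (rho_a * g)
V = 45229 / (2662 * 9.81)
V = 45229 / 26114.22
V = 1.731968 m^3
Dn = V^(1/3) = 1.731968^(1/3)
Dn = 1.2009 m

1.2009


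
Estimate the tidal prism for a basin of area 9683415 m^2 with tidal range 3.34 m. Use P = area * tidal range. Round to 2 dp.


Tidal prism = Area * Tidal range
P = 9683415 * 3.34
P = 32342606.10 m^3

32342606.10


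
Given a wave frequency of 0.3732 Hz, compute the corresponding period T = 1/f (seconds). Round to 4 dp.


T = 1 / f
T = 1 / 0.3732
T = 2.6795 s

2.6795


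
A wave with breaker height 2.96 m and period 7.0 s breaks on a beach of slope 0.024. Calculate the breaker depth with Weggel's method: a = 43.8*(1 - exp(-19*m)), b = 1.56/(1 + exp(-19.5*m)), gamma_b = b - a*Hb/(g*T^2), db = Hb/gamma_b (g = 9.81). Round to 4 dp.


a = 43.8 * (1 - exp(-19 * m))
exp(-19 * 0.024) = exp(-0.4560) = 0.633814
a = 43.8 * (1 - 0.633814) = 16.038954
b = 1.56 / (1 + exp(-19.5 * m))
exp(-19.5 * 0.024) = exp(-0.4680) = 0.626254
b = 1.56 / (1 + 0.626254) = 0.959260
Hb / (g * T^2) = 2.96 / (9.81 * 7.0^2) = 2.96 / 480.6900 = 0.00615781
gamma_b = b - a * Hb/(g*T^2) = 0.959260 - 16.038954 * 0.00615781 = 0.860495
db = Hb / gamma_b = 2.96 / 0.860495
db = 3.4399 m

3.4399


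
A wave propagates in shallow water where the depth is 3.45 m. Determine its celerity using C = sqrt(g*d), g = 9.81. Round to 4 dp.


Using the shallow-water approximation:
C = sqrt(g * d) = sqrt(9.81 * 3.45)
C = sqrt(33.8445)
C = 5.8176 m/s

5.8176


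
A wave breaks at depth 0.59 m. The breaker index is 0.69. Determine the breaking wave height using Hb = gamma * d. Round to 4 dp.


Hb = gamma * d
Hb = 0.69 * 0.59
Hb = 0.4071 m

0.4071


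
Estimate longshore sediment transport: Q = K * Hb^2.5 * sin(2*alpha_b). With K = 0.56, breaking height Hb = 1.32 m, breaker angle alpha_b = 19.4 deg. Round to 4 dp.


Q = K * Hb^2.5 * sin(2 * alpha_b)
Hb^2.5 = 1.32^2.5 = 2.001865
sin(2 * 19.4) = sin(38.8) = 0.626604
Q = 0.56 * 2.001865 * 0.626604
Q = 0.7025 m^3/s

0.7025


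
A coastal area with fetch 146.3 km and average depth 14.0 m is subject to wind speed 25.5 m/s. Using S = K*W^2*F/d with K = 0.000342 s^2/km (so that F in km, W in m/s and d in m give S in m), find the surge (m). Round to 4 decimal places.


S = K * W^2 * F / d
W^2 = 25.5^2 = 650.25
S = 0.000342 * 650.25 * 146.3 / 14.0
Numerator = 0.000342 * 650.25 * 146.3 = 32.534999
S = 32.534999 / 14.0 = 2.3239 m

2.3239


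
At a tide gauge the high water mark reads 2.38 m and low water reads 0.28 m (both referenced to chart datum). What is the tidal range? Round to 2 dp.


Tidal range = High water - Low water
Tidal range = 2.38 - (0.28)
Tidal range = 2.10 m

2.10


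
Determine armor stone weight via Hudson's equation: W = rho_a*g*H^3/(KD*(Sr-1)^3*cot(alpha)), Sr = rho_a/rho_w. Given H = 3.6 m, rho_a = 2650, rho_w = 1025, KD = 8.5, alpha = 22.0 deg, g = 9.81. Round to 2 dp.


Sr = rho_a / rho_w = 2650 / 1025 = 2.585366
(Sr - 1) = 1.585366
(Sr - 1)^3 = 3.984635
cot(22.0) = 1 / tan(22.0) = 1 / 0.404026 = 2.475087
Numerator = 2650 * 9.81 * 3.6^3 = 1212892.7040
Denominator = 8.5 * 3.984635 * 2.475087 = 83.829692
W = 1212892.7040 / 83.829692
W = 14468.53 N

14468.53


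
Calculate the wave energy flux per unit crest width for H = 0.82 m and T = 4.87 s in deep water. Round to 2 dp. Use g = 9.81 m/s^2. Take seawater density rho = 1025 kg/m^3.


P = rho * g^2 * H^2 * T / (32 * pi)
P = 1025 * 9.81^2 * 0.82^2 * 4.87 / (32 * pi)
P = 1025 * 96.2361 * 0.6724 * 4.87 / 100.53096
P = 3213.06 W/m

3213.06


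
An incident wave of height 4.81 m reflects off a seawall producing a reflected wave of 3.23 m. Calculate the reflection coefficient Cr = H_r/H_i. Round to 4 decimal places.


Cr = H_r / H_i
Cr = 3.23 / 4.81
Cr = 0.6715

0.6715


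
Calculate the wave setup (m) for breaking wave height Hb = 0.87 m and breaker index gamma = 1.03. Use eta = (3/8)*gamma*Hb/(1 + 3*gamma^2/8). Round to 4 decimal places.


eta = (3/8) * gamma * Hb / (1 + 3*gamma^2/8)
Numerator = (3/8) * 1.03 * 0.87 = 0.336037
Denominator = 1 + 3*1.03^2/8 = 1 + 0.397838 = 1.397838
eta = 0.336037 / 1.397838
eta = 0.2404 m

0.2404


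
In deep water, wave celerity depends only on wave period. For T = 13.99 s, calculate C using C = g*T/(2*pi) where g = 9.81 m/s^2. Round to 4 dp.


We use the deep-water celerity formula:
C = g * T / (2 * pi)
C = 9.81 * 13.99 / (2 * 3.14159...)
C = 137.241900 / 6.283185
C = 21.8427 m/s

21.8427
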